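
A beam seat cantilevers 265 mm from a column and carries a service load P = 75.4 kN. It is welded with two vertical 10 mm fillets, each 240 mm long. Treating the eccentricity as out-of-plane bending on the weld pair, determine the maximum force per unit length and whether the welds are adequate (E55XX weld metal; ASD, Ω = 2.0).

E55XX → F_EXX = 550 MPa.
L_w = 2 × 240 = 480 mm; section modulus (unit throat) S = 2 × L²/6 = 19200 mm².
Direct shear f_v = P/L_w = 75.4×10³/480 = 157.1 N/mm.
Moment M = P × e = 75.4×10³ × 265 = 19981000 N·mm; bending f_b = M/S = 1041 N/mm.
f_max = √(f_v² + f_b²) = √(157.1² + 1041²) = 1052 N/mm.
r_n/Ω = (1/2.0) × 0.6 × 550 × (0.707 × 10) = 1167 N/mm → adequate.

f_max ≈ 1050 N/mm; adequate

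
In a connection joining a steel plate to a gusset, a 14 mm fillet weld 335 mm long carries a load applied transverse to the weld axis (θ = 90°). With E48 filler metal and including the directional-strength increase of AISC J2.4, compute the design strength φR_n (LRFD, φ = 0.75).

φR_n ≈ 1070 kN

E48XX → F_EXX = 480 MPa.
t_e = 0.707 × 14 = 9.898 mm; A_we = 9.898 × 335 = 3316 mm².
Directional factor: 1.0 + 0.5 sin^1.5(90°) = 1.5.
F_nw = 0.6 × 480 × 1.5 = 432 MPa.
φR_n = 0.75 × 432 × 3316 × 10⁻³ = 1074 kN.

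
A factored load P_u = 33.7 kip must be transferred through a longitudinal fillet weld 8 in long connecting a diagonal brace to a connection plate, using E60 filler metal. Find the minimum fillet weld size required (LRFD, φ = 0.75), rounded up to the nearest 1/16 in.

E60XX → F_EXX = 60 ksi.
Total weld length L = 8 in.
Required throat t_e = P_u / (φ × 0.6 F_EXX × L) = 33.7 / (0.75 × 0.6 × 60 × 8) = 0.156 in.
Required leg w = t_e / 0.707 = 0.2207 in → use 1/4 in.

w = 1/4 in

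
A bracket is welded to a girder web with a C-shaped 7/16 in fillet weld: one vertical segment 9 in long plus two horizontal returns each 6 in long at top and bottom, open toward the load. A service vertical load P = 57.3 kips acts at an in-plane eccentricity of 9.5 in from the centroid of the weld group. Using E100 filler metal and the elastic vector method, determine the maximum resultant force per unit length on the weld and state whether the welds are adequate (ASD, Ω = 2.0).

f_max ≈ 10.8 kip/in; NOT adequate

E100XX → F_EXX = 100 ksi.
Total weld length L_w = 21 in. Treat welds as unit-width lines.
Centroid: x̄ = 2×6×3 / 21 = 1.714 in from the vertical weld.
Polar moment about centroid: J = I_x + I_y = [9³/12 + 2×6×4.5²] + [9×1.714² + 2(6³/12 + 6×1.286²)] = 386 in³.
Direct shear f_v = P/L_w = 57.3 / 21 = 2.729 kip/in (vertical).
Torsion M = P·e = 57.3 × 9.5 = 544.35 kip·in.
Critical point at (x, y) = (4.286, 4.5) from centroid. f_tx = M·y/J = 6.345 kip/in; f_ty = M·x/J = 6.043 kip/in.
Resultant f_max = √[f_tx² + (f_v + f_ty)²] = √[6.345² + (2.729 + 6.043)²] = 10.83 kip/in.
Capacity per unit length: r_n/Ω = (1/2.0) × 0.6 × 100 × (0.707 × 0.4375) = 9.279 kip/in.
10.83 > 9.279 → NOT adequate.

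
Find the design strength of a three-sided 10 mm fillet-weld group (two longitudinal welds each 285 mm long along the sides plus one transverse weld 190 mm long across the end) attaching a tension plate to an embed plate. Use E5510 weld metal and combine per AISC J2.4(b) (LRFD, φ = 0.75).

φR_n ≈ 1350 kN

E55XX → F_EXX = 550 MPa.
t_e = 0.707 × 10 = 7.07 mm.
R_nwl = 0.6 × 550 × 7.07 × 570 × 10⁻³ = 1330 kN (longitudinal, 2 welds).
R_nwt = 0.6 × 550 × 7.07 × 190 × 10⁻³ = 443.3 kN (transverse, base value).
(i) R_nwl + R_nwt = 1773 kN; (ii) 0.85 R_nwl + 1.5 R_nwt = 1795 kN.
R_n = max = 1795 kN [governs: (ii)]; φR_n = 1346 kN.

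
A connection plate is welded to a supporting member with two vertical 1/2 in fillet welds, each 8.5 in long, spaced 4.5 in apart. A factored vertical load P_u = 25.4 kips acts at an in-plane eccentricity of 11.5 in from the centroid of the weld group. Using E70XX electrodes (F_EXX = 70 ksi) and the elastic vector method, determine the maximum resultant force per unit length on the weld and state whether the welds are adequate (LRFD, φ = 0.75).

Total weld length L_w = 17 in. Treat welds as unit-width lines.
Polar moment about centroid: J = 2[d³/12 + d(b/2)²] = 2[8.5³/12 + 8.5×2.25²] = 188.4 in³.
Direct shear f_v = P/L_w = 25.4 / 17 = 1.494 kip/in (vertical).
Torsion M = P·e = 25.4 × 11.5 = 292.1 kip·in.
Critical point at (x, y) = (2.25, 4.25) from centroid. f_tx = M·y/J = 6.589 kip/in; f_ty = M·x/J = 3.488 kip/in.
Resultant f_max = √[f_tx² + (f_v + f_ty)²] = √[6.589² + (1.494 + 3.488)²] = 8.26 kip/in.
Capacity per unit length: φr_n = 0.75 × 0.6 × 70 × (0.707 × 0.5) = 11.14 kip/in.
8.26 ≤ 11.14 → adequate.

f_max ≈ 8.26 kip/in; adequate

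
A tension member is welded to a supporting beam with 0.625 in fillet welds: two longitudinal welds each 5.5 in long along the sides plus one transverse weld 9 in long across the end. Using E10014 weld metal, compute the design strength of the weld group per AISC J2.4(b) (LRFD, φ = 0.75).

E100XX → F_EXX = 100 ksi.
t_e = 0.707 × 0.625 = 0.4419 in.
R_nwl = 0.6 × 100 × 0.4419 × 11 = 291.6 kips (longitudinal, 2 welds).
R_nwt = 0.6 × 100 × 0.4419 × 9 = 238.6 kips (transverse, base value).
(i) R_nwl + R_nwt = 530.2 kips; (ii) 0.85 R_nwl + 1.5 R_nwt = 605.8 kips.
R_n = max = 605.8 kips [governs: (ii)]; φR_n = 454.4 kips.

φR_n ≈ 454 kips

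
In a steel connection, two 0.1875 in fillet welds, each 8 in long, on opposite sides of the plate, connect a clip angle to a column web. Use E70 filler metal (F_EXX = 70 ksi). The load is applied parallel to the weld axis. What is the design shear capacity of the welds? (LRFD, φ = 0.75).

Effective throat t_e = 0.707 × 0.1875 = 0.1326 in.
Total length L = 16 in; A_we = 0.1326 × 16 = 2.121 in².
F_nw = 0.6 F_EXX = 0.6 × 70 = 42 ksi.
φR_n = 0.75 × 42 × 2.121 = 66.81 kips.

φR_n ≈ 66.8 kips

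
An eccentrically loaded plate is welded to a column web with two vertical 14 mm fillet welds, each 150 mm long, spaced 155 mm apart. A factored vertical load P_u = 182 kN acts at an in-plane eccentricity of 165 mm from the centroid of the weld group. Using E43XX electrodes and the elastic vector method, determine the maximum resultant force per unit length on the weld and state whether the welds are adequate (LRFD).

f_max ≈ 1850 N/mm; adequate

E43XX → F_EXX = 430 MPa.
Total weld length L_w = 300 mm. Treat welds as unit-width lines.
Polar moment about centroid: J = 2[d³/12 + d(b/2)²] = 2[150³/12 + 150×77.5²] = 2364000 mm³.
Direct shear f_v = P/L_w = 182×10³ / 300 = 606.7 N/mm (vertical).
Torsion M = P·e = 182×10³ × 165 = 30030000 N·mm.
Critical point at (x, y) = (77.5, 75) from centroid. f_tx = M·y/J = 952.6 N/mm; f_ty = M·x/J = 984.3 N/mm.
Resultant f_max = √[f_tx² + (f_v + f_ty)²] = √[952.6² + (606.7 + 984.3)²] = 1854 N/mm.
Capacity per unit length: φr_n = 0.75 × 0.6 × 430 × (0.707 × 14) = 1915 N/mm.
1854 ≤ 1915 → adequate.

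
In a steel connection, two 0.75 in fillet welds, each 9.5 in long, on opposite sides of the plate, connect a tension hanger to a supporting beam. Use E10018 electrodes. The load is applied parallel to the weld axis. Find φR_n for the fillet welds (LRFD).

E100XX → F_EXX = 100 ksi.
Effective throat t_e = 0.707 × 0.75 = 0.5302 in.
Total length L = 19 in; A_we = 0.5302 × 19 = 10.07 in².
F_nw = 0.6 F_EXX = 0.6 × 100 = 60 ksi.
φR_n = 0.75 × 60 × 10.07 = 453.4 kip.

φR_n ≈ 453 kip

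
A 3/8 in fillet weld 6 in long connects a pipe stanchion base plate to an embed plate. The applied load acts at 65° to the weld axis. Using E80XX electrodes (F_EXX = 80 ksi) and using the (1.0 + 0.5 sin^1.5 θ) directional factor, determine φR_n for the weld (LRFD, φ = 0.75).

t_e = 0.707 × 0.375 = 0.2651 in; A_we = 0.2651 × 6 = 1.591 in².
Directional factor: 1.0 + 0.5 sin^1.5(65°) = 1.431.
F_nw = 0.6 × 80 × 1.431 = 68.71 ksi.
φR_n = 0.75 × 68.71 × 1.591 = 81.97 kip.

φR_n ≈ 82 kip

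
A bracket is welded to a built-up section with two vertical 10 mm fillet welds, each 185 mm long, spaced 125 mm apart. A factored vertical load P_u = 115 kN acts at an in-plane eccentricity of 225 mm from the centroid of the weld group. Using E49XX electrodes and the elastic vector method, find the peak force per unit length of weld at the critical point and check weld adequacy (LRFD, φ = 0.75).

E49XX → F_EXX = 490 MPa.
Total weld length L_w = 370 mm. Treat welds as unit-width lines.
Polar moment about centroid: J = 2[d³/12 + d(b/2)²] = 2[185³/12 + 185×62.5²] = 2501000 mm³.
Direct shear f_v = P/L_w = 115×10³ / 370 = 310.8 N/mm (vertical).
Torsion M = P·e = 115×10³ × 225 = 25875000 N·mm.
Critical point at (x, y) = (62.5, 92.5) from centroid. f_tx = M·y/J = 957.2 N/mm; f_ty = M·x/J = 646.7 N/mm.
Resultant f_max = √[f_tx² + (f_v + f_ty)²] = √[957.2² + (310.8 + 646.7)²] = 1354 N/mm.
Capacity per unit length: φr_n = 0.75 × 0.6 × 490 × (0.707 × 10) = 1559 N/mm.
1354 ≤ 1559 → adequate.

f_max ≈ 1350 N/mm; adequate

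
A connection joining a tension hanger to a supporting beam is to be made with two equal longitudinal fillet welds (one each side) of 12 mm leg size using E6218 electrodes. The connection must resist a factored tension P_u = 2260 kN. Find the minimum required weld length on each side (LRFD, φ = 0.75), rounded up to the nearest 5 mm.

L = 480 mm on each side

E62XX → F_EXX = 620 MPa.
Throat t_e = 0.707 × 12 = 8.484 mm.
φr_n = 0.75 × 0.6 × 620 × 8.484 × 10⁻³ = 2.367 kN/mm.
L_req = P_u / φr_n = 2260 / 2.367 = 954.8 mm total.
Per side: 954.8 / 2 = 477.4 mm.
Round up → use L = 480 mm on each side.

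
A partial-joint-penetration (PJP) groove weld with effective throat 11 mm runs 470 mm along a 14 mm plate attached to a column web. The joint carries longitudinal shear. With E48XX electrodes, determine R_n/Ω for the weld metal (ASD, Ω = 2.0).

R_n/Ω ≈ 744 kN

E48XX → F_EXX = 480 MPa.
Effective throat (given) t_e = 11 mm.
A_we = 11 × 470 = 5170 mm².
F_nw = 0.6 F_EXX = 288 MPa.
R_n/Ω = (288 × 5170) / 2.0 × 10⁻³ = 744.5 kN.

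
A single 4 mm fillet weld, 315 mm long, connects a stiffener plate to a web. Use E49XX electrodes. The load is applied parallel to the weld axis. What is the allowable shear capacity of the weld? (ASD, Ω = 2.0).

E49XX → F_EXX = 490 MPa.
Effective throat t_e = 0.707 × 4 = 2.828 mm.
Total length L = 315 mm; A_we = 2.828 × 315 = 890.8 mm².
F_nw = 0.6 F_EXX = 0.6 × 490 = 294 MPa.
R_n = 294 × 890.8 × 10⁻³ = 261.9 kN; R_n/Ω = 261.9/2.0 = 131 kN.

R_n/Ω ≈ 131 kN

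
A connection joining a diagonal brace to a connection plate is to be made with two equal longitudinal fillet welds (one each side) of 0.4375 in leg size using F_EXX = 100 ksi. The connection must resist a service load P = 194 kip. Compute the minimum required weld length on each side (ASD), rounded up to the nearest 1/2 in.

Throat t_e = 0.707 × 0.4375 = 0.3093 in.
r_n/Ω = (0.6 × 100 × 0.3093) / 2.0 = 9.279 kip/in.
L_req = P / (r_n/Ω) = 194 / 9.279 = 20.91 in total.
Per side: 20.91 / 2 = 10.45 in.
Round up → use L = 10.5 in on each side.

L = 10.5 in on each side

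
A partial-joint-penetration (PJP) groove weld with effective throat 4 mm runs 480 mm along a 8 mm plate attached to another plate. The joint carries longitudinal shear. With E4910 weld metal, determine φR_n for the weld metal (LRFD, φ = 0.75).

φR_n ≈ 423 kN

E49XX → F_EXX = 490 MPa.
Effective throat (given) t_e = 4 mm.
A_we = 4 × 480 = 1920 mm².
F_nw = 0.6 F_EXX = 294 MPa.
φR_n = 0.75 × 294 × 1920 × 10⁻³ = 423.4 kN.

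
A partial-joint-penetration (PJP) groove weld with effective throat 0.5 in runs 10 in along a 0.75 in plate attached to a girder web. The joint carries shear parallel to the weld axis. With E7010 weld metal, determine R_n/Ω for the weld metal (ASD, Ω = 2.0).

E70XX → F_EXX = 70 ksi.
Effective throat (given) t_e = 0.5 in.
A_we = 0.5 × 10 = 5 in².
F_nw = 0.6 F_EXX = 42 ksi.
R_n/Ω = (42 × 5) / 2.0 = 105 kip.

R_n/Ω ≈ 105 kip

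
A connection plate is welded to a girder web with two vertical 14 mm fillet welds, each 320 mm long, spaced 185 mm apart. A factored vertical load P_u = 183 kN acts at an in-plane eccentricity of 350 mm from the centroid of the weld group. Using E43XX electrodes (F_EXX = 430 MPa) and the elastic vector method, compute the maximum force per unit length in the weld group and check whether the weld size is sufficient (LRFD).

f_max ≈ 1250 N/mm; adequate

Total weld length L_w = 640 mm. Treat welds as unit-width lines.
Polar moment about centroid: J = 2[d³/12 + d(b/2)²] = 2[320³/12 + 320×92.5²] = 10940000 mm³.
Direct shear f_v = P/L_w = 183×10³ / 640 = 285.9 N/mm (vertical).
Torsion M = P·e = 183×10³ × 350 = 64050000 N·mm.
Critical point at (x, y) = (92.5, 160) from centroid. f_tx = M·y/J = 937 N/mm; f_ty = M·x/J = 541.7 N/mm.
Resultant f_max = √[f_tx² + (f_v + f_ty)²] = √[937² + (285.9 + 541.7)²] = 1250 N/mm.
Capacity per unit length: φr_n = 0.75 × 0.6 × 430 × (0.707 × 14) = 1915 N/mm.
1250 ≤ 1915 → adequate.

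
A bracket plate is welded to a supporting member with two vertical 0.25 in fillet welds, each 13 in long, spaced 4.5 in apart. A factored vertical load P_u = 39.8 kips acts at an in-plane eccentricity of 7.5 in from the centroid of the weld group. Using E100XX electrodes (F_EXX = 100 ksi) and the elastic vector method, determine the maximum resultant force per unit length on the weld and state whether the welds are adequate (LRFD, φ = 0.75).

Total weld length L_w = 26 in. Treat welds as unit-width lines.
Polar moment about centroid: J = 2[d³/12 + d(b/2)²] = 2[13³/12 + 13×2.25²] = 497.8 in³.
Direct shear f_v = P/L_w = 39.8 / 26 = 1.531 kip/in (vertical).
Torsion M = P·e = 39.8 × 7.5 = 298.5 kip·in.
Critical point at (x, y) = (2.25, 6.5) from centroid. f_tx = M·y/J = 3.898 kip/in; f_ty = M·x/J = 1.349 kip/in.
Resultant f_max = √[f_tx² + (f_v + f_ty)²] = √[3.898² + (1.531 + 1.349)²] = 4.846 kip/in.
Capacity per unit length: φr_n = 0.75 × 0.6 × 100 × (0.707 × 0.25) = 7.954 kip/in.
4.846 ≤ 7.954 → adequate.

f_max ≈ 4.85 kip/in; adequate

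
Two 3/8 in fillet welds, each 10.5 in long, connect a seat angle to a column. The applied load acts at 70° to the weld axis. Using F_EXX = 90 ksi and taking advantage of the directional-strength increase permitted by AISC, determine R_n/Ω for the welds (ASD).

R_n/Ω ≈ 219 kip

t_e = 0.707 × 0.375 = 0.2651 in; A_we = 0.2651 × 21 = 5.568 in².
Directional factor: 1.0 + 0.5 sin^1.5(70°) = 1.455.
F_nw = 0.6 × 90 × 1.455 = 78.59 ksi.
R_n/Ω = (78.59 × 5.568) / 2.0 = 218.8 kip.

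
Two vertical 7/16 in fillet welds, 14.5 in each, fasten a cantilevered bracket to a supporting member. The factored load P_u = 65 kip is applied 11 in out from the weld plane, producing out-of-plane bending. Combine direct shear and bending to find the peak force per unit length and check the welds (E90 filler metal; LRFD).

E90XX → F_EXX = 90 ksi.
L_w = 2 × 14.5 = 29 in; section modulus (unit throat) S = 2 × L²/6 = 70.08 in².
Direct shear f_v = P/L_w = 65/29 = 2.241 kip/in.
Moment M = P × e = 65 × 11 = 715 kip·in; bending f_b = M/S = 10.2 kip/in.
f_max = √(f_v² + f_b²) = √(2.241² + 10.2²) = 10.45 kip/in.
φr_n = 0.75 × 0.6 × 90 × (0.707 × 0.4375) = 12.53 kip/in → adequate.

f_max ≈ 10.4 kip/in; adequate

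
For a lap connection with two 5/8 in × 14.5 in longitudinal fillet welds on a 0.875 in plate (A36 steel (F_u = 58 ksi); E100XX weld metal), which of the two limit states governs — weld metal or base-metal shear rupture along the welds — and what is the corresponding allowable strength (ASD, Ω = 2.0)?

E100XX → F_EXX = 100 ksi.
t_e = 0.707 × 0.625 = 0.4419 in; L = 29 in.
Weld metal: R_n/Ω = (1/2.0) × 0.6 × 100 × 0.4419 × 29 = 384.4 kips.
Base metal (shear rupture): R_n/Ω = (1/2.0) × 0.6 × 58 × 0.875 × 29 = 441.5 kips.
Governing: weld metal.

R_n/Ω ≈ 384 kips (weld metal governs)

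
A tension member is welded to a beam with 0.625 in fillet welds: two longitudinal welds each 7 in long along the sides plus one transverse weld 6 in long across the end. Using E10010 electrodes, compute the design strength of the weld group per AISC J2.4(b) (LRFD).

E100XX → F_EXX = 100 ksi.
t_e = 0.707 × 0.625 = 0.4419 in.
R_nwl = 0.6 × 100 × 0.4419 × 14 = 371.2 kip (longitudinal, 2 welds).
R_nwt = 0.6 × 100 × 0.4419 × 6 = 159.1 kip (transverse, base value).
(i) R_nwl + R_nwt = 530.2 kip; (ii) 0.85 R_nwl + 1.5 R_nwt = 554.1 kip.
R_n = max = 554.1 kip [governs: (ii)]; φR_n = 415.6 kip.

φR_n ≈ 416 kip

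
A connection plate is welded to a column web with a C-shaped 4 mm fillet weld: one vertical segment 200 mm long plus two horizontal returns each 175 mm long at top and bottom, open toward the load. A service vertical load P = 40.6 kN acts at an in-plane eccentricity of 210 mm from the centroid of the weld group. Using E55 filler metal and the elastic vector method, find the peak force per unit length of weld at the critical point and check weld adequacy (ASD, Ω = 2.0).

E55XX → F_EXX = 550 MPa.
Total weld length L_w = 550 mm. Treat welds as unit-width lines.
Centroid: x̄ = 2×175×87.5 / 550 = 55.68 mm from the vertical weld.
Polar moment about centroid: J = I_x + I_y = [200³/12 + 2×175×100²] + [200×55.68² + 2(175³/12 + 175×31.82²)] = 6034000 mm³.
Direct shear f_v = P/L_w = 40.6×10³ / 550 = 73.82 N/mm (vertical).
Torsion M = P·e = 40.6×10³ × 210 = 8526000 N·mm.
Critical point at (x, y) = (119.3, 100) from centroid. f_tx = M·y/J = 141.3 N/mm; f_ty = M·x/J = 168.6 N/mm.
Resultant f_max = √[f_tx² + (f_v + f_ty)²] = √[141.3² + (73.82 + 168.6)²] = 280.6 N/mm.
Capacity per unit length: r_n/Ω = (1/2.0) × 0.6 × 550 × (0.707 × 4) = 466.6 N/mm.
280.6 ≤ 466.6 → adequate.

f_max ≈ 281 N/mm; adequate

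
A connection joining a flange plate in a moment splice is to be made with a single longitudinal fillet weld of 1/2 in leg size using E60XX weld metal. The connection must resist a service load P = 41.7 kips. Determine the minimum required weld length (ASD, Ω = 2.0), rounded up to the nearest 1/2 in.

L = 7 in

E60XX → F_EXX = 60 ksi.
Throat t_e = 0.707 × 0.5 = 0.3535 in.
r_n/Ω = (0.6 × 60 × 0.3535) / 2.0 = 6.363 kip/in.
L_req = P / (r_n/Ω) = 41.7 / 6.363 = 6.554 in total.
Round up → use L = 7 in.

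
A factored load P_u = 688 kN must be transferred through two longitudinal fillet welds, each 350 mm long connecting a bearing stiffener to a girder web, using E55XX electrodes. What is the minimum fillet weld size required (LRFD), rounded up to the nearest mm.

E55XX → F_EXX = 550 MPa.
Total weld length L = 700 mm.
Required throat t_e = P_u / (φ × 0.6 F_EXX × L) = 688 / (0.75 × 0.6 × 550 × 700 × 10⁻³) = 3.971 mm.
Required leg w = t_e / 0.707 = 5.617 mm → use 6 mm.

w = 6 mm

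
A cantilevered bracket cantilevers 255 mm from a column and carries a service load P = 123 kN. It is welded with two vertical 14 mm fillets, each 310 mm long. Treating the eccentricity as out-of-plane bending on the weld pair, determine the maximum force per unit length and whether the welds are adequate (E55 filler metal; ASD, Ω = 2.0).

f_max ≈ 999 N/mm; adequate

E55XX → F_EXX = 550 MPa.
L_w = 2 × 310 = 620 mm; section modulus (unit throat) S = 2 × L²/6 = 32030 mm².
Direct shear f_v = P/L_w = 123×10³/620 = 198.4 N/mm.
Moment M = P × e = 123×10³ × 255 = 31365000 N·mm; bending f_b = M/S = 979.1 N/mm.
f_max = √(f_v² + f_b²) = √(198.4² + 979.1²) = 999 N/mm.
r_n/Ω = (1/2.0) × 0.6 × 550 × (0.707 × 14) = 1633 N/mm → adequate.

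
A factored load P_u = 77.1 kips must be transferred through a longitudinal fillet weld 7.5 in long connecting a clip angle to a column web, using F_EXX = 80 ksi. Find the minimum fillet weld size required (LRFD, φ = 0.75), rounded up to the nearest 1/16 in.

w = 7/16 in

Total weld length L = 7.5 in.
Required throat t_e = P_u / (φ × 0.6 F_EXX × L) = 77.1 / (0.75 × 0.6 × 80 × 7.5) = 0.2856 in.
Required leg w = t_e / 0.707 = 0.4039 in → use 7/16 in.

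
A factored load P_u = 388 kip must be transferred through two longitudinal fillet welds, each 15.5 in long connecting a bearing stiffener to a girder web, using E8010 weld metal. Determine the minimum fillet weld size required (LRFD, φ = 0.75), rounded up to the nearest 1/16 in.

w = 1/2 in

E80XX → F_EXX = 80 ksi.
Total weld length L = 31 in.
Required throat t_e = P_u / (φ × 0.6 F_EXX × L) = 388 / (0.75 × 0.6 × 80 × 31) = 0.3477 in.
Required leg w = t_e / 0.707 = 0.4918 in → use 1/2 in.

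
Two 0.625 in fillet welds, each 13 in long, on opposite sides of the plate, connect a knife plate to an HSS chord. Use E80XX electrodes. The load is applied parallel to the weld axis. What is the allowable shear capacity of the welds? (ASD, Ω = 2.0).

E80XX → F_EXX = 80 ksi.
Effective throat t_e = 0.707 × 0.625 = 0.4419 in.
Total length L = 26 in; A_we = 0.4419 × 26 = 11.49 in².
F_nw = 0.6 F_EXX = 0.6 × 80 = 48 ksi.
R_n = 48 × 11.49 = 551.5 kip; R_n/Ω = 551.5/2.0 = 275.7 kip.

R_n/Ω ≈ 276 kip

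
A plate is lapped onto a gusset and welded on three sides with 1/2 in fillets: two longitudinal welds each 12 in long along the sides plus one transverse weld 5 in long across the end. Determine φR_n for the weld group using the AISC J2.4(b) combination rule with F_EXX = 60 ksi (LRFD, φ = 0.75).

t_e = 0.707 × 0.5 = 0.3535 in.
R_nwl = 0.6 × 60 × 0.3535 × 24 = 305.4 kips (longitudinal, 2 welds).
R_nwt = 0.6 × 60 × 0.3535 × 5 = 63.63 kips (transverse, base value).
(i) R_nwl + R_nwt = 369.1 kips; (ii) 0.85 R_nwl + 1.5 R_nwt = 355.1 kips.
R_n = max = 369.1 kips [governs: (i)]; φR_n = 276.8 kips.

φR_n ≈ 277 kips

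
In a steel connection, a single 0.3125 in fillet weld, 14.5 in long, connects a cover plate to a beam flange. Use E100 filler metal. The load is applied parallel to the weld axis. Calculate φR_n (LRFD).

φR_n ≈ 144 kip

E100XX → F_EXX = 100 ksi.
Effective throat t_e = 0.707 × 0.3125 = 0.2209 in.
Total length L = 14.5 in; A_we = 0.2209 × 14.5 = 3.204 in².
F_nw = 0.6 F_EXX = 0.6 × 100 = 60 ksi.
φR_n = 0.75 × 60 × 3.204 = 144.2 kip.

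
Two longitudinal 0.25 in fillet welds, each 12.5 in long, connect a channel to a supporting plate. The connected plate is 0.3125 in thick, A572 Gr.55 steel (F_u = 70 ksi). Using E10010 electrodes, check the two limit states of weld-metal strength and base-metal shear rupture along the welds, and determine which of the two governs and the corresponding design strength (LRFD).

E100XX → F_EXX = 100 ksi.
t_e = 0.707 × 0.25 = 0.1767 in; L = 25 in.
Weld metal: φR_n = 0.75 × 0.6 × 100 × 0.1767 × 25 = 198.8 kip.
Base metal (shear rupture): φR_n = 0.75 × 0.6 × 70 × 0.3125 × 25 = 246.1 kip.
Governing: weld metal.

φR_n ≈ 199 kip (weld metal governs)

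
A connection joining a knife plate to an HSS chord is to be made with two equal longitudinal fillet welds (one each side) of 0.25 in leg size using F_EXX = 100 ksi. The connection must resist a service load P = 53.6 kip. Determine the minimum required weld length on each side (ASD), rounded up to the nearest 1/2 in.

Throat t_e = 0.707 × 0.25 = 0.1767 in.
r_n/Ω = (0.6 × 100 × 0.1767) / 2.0 = 5.302 kip/in.
L_req = P / (r_n/Ω) = 53.6 / 5.302 = 10.11 in total.
Per side: 10.11 / 2 = 5.054 in.
Round up → use L = 5.5 in on each side.

L = 5.5 in on each side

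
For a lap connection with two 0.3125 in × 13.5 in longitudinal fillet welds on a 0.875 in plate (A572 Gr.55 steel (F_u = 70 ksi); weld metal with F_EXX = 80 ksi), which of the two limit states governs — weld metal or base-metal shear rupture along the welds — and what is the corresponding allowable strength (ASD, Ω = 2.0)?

t_e = 0.707 × 0.3125 = 0.2209 in; L = 27 in.
Weld metal: R_n/Ω = (1/2.0) × 0.6 × 80 × 0.2209 × 27 = 143.2 kips.
Base metal (shear rupture): R_n/Ω = (1/2.0) × 0.6 × 70 × 0.875 × 27 = 496.1 kips.
Governing: weld metal.

R_n/Ω ≈ 143 kips (weld metal governs)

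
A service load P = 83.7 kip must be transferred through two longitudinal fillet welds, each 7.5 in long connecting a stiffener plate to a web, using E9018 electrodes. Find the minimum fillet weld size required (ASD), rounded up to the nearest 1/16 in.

w = 5/16 in

E90XX → F_EXX = 90 ksi.
Total weld length L = 15 in.
Required throat t_e = P × Ω / (0.6 F_EXX × L) = 83.7 × 2.0 / (0.6 × 90 × 15) = 0.2067 in.
Required leg w = t_e / 0.707 = 0.2923 in → use 5/16 in.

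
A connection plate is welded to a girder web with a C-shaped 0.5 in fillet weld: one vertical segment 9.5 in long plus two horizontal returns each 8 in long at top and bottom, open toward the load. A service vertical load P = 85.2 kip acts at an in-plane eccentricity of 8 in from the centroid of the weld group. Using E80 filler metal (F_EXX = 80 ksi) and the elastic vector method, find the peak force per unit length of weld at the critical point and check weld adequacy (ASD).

Total weld length L_w = 25.5 in. Treat welds as unit-width lines.
Centroid: x̄ = 2×8×4 / 25.5 = 2.51 in from the vertical weld.
Polar moment about centroid: J = I_x + I_y = [9.5³/12 + 2×8×4.75²] + [9.5×2.51² + 2(8³/12 + 8×1.49²)] = 613.2 in³.
Direct shear f_v = P/L_w = 85.2 / 25.5 = 3.341 kip/in (vertical).
Torsion M = P·e = 85.2 × 8 = 681.6 kip·in.
Critical point at (x, y) = (5.49, 4.75) from centroid. f_tx = M·y/J = 5.28 kip/in; f_ty = M·x/J = 6.103 kip/in.
Resultant f_max = √[f_tx² + (f_v + f_ty)²] = √[5.28² + (3.341 + 6.103)²] = 10.82 kip/in.
Capacity per unit length: r_n/Ω = (1/2.0) × 0.6 × 80 × (0.707 × 0.5) = 8.484 kip/in.
10.82 > 8.484 → NOT adequate.

f_max ≈ 10.8 kip/in; NOT adequate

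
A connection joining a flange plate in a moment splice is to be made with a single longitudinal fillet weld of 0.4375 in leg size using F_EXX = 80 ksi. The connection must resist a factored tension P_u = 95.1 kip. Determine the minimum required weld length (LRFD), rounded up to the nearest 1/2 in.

L = 9 in

Throat t_e = 0.707 × 0.4375 = 0.3093 in.
φr_n = 0.75 × 0.6 × 80 × 0.3093 = 11.14 kip/in.
L_req = P_u / φr_n = 95.1 / 11.14 = 8.54 in total.
Round up → use L = 9 in.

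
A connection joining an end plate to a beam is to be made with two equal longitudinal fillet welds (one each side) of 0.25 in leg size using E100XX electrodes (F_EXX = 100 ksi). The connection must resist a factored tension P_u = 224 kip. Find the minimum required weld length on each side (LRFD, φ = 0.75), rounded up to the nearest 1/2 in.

Throat t_e = 0.707 × 0.25 = 0.1767 in.
φr_n = 0.75 × 0.6 × 100 × 0.1767 = 7.954 kip/in.
L_req = P_u / φr_n = 224 / 7.954 = 28.16 in total.
Per side: 28.16 / 2 = 14.08 in.
Round up → use L = 14.5 in on each side.

L = 14.5 in on each side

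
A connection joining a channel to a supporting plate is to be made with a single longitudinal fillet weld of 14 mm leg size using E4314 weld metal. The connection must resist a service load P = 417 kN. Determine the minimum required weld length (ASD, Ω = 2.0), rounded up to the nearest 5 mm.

E43XX → F_EXX = 430 MPa.
Throat t_e = 0.707 × 14 = 9.898 mm.
r_n/Ω = (0.6 × 430 × 9.898) / 2.0 = 1277 N/mm = 1.277 kN/mm.
L_req = P / (r_n/Ω) = 417 / 1.277 = 326.6 mm total.
Round up → use L = 330 mm.

L = 330 mm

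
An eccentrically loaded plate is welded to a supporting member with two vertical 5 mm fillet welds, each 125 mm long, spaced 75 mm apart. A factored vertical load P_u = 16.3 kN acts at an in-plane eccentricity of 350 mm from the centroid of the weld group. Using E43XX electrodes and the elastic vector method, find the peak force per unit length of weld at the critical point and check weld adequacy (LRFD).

f_max ≈ 650 N/mm; adequate

E43XX → F_EXX = 430 MPa.
Total weld length L_w = 250 mm. Treat welds as unit-width lines.
Polar moment about centroid: J = 2[d³/12 + d(b/2)²] = 2[125³/12 + 125×37.5²] = 677100 mm³.
Direct shear f_v = P/L_w = 16.3×10³ / 250 = 65.2 N/mm (vertical).
Torsion M = P·e = 16.3×10³ × 350 = 5705000 N·mm.
Critical point at (x, y) = (37.5, 62.5) from centroid. f_tx = M·y/J = 526.6 N/mm; f_ty = M·x/J = 316 N/mm.
Resultant f_max = √[f_tx² + (f_v + f_ty)²] = √[526.6² + (65.2 + 316)²] = 650.1 N/mm.
Capacity per unit length: φr_n = 0.75 × 0.6 × 430 × (0.707 × 5) = 684 N/mm.
650.1 ≤ 684 → adequate.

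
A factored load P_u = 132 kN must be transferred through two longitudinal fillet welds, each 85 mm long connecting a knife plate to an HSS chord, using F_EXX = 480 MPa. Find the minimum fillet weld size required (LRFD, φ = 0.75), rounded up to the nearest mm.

Total weld length L = 170 mm.
Required throat t_e = P_u / (φ × 0.6 F_EXX × L) = 132 / (0.75 × 0.6 × 480 × 170 × 10⁻³) = 3.595 mm.
Required leg w = t_e / 0.707 = 5.085 mm → use 6 mm.

w = 6 mm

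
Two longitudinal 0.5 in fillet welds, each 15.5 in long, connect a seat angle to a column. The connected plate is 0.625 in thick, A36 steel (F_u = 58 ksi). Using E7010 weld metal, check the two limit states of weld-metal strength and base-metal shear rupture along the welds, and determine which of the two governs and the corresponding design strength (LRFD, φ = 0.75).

φR_n ≈ 345 kip (weld metal governs)

E70XX → F_EXX = 70 ksi.
t_e = 0.707 × 0.5 = 0.3535 in; L = 31 in.
Weld metal: φR_n = 0.75 × 0.6 × 70 × 0.3535 × 31 = 345.2 kip.
Base metal (shear rupture): φR_n = 0.75 × 0.6 × 58 × 0.625 × 31 = 505.7 kip.
Governing: weld metal.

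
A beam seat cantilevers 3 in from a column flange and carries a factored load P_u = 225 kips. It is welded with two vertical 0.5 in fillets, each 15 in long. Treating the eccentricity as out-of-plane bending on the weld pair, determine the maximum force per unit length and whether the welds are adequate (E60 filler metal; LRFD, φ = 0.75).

f_max ≈ 11.7 kip/in; NOT adequate

E60XX → F_EXX = 60 ksi.
L_w = 2 × 15 = 30 in; section modulus (unit throat) S = 2 × L²/6 = 75 in².
Direct shear f_v = P/L_w = 225/30 = 7.5 kip/in.
Moment M = P × e = 225 × 3 = 675 kip·in; bending f_b = M/S = 9 kip/in.
f_max = √(f_v² + f_b²) = √(7.5² + 9²) = 11.72 kip/in.
φr_n = 0.75 × 0.6 × 60 × (0.707 × 0.5) = 9.544 kip/in → NOT adequate.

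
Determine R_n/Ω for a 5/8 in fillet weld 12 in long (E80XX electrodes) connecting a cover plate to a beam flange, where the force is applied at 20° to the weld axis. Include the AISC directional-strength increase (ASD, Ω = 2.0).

R_n/Ω ≈ 140 kip

E80XX → F_EXX = 80 ksi.
t_e = 0.707 × 0.625 = 0.4419 in; A_we = 0.4419 × 12 = 5.302 in².
Directional factor: 1.0 + 0.5 sin^1.5(20°) = 1.1.
F_nw = 0.6 × 80 × 1.1 = 52.8 ksi.
R_n/Ω = (52.8 × 5.302) / 2.0 = 140 kip.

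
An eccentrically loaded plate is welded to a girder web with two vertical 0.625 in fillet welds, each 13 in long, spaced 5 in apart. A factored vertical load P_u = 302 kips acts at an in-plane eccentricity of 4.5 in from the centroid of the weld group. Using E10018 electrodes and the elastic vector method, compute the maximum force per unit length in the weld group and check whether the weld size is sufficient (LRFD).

E100XX → F_EXX = 100 ksi.
Total weld length L_w = 26 in. Treat welds as unit-width lines.
Polar moment about centroid: J = 2[d³/12 + d(b/2)²] = 2[13³/12 + 13×2.5²] = 528.7 in³.
Direct shear f_v = P/L_w = 302 / 26 = 11.62 kip/in (vertical).
Torsion M = P·e = 302 × 4.5 = 1359 kip·in.
Critical point at (x, y) = (2.5, 6.5) from centroid. f_tx = M·y/J = 16.71 kip/in; f_ty = M·x/J = 6.427 kip/in.
Resultant f_max = √[f_tx² + (f_v + f_ty)²] = √[16.71² + (11.62 + 6.427)²] = 24.59 kip/in.
Capacity per unit length: φr_n = 0.75 × 0.6 × 100 × (0.707 × 0.625) = 19.88 kip/in.
24.59 > 19.88 → NOT adequate.

f_max ≈ 24.6 kip/in; NOT adequate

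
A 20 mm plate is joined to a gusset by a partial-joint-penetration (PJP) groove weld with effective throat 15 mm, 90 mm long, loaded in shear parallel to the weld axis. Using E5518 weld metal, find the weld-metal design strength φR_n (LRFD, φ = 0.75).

φR_n ≈ 334 kN

E55XX → F_EXX = 550 MPa.
Effective throat (given) t_e = 15 mm.
A_we = 15 × 90 = 1350 mm².
F_nw = 0.6 F_EXX = 330 MPa.
φR_n = 0.75 × 330 × 1350 × 10⁻³ = 334.1 kN.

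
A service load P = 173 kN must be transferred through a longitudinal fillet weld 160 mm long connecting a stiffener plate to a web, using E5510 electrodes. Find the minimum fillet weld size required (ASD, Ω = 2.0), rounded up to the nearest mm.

E55XX → F_EXX = 550 MPa.
Total weld length L = 160 mm.
Required throat t_e = P × Ω / (0.6 F_EXX × L) = 173 × 2.0 / (0.6 × 550 × 160 × 10⁻³) = 6.553 mm.
Required leg w = t_e / 0.707 = 9.269 mm → use 10 mm.

w = 10 mm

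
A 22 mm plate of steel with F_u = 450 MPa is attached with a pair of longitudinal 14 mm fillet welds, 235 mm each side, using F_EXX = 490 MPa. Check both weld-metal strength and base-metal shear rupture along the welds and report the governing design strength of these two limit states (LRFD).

φR_n ≈ 1030 kN (weld metal governs)

t_e = 0.707 × 14 = 9.898 mm; L = 470 mm.
Weld metal: φR_n = 0.75 × 0.6 × 490 × 9.898 × 470 × 10⁻³ = 1026 kN.
Base metal (shear rupture): φR_n = 0.75 × 0.6 × 450 × 22 × 470 × 10⁻³ = 2094 kN.
Governing: weld metal.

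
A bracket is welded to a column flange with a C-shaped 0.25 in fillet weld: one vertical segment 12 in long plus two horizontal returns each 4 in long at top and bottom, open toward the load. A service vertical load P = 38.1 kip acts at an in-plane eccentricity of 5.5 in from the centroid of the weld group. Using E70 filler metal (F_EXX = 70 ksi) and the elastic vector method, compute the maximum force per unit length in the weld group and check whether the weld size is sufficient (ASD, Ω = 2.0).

f_max ≈ 4.32 kip/in; NOT adequate

Total weld length L_w = 20 in. Treat welds as unit-width lines.
Centroid: x̄ = 2×4×2 / 20 = 0.8 in from the vertical weld.
Polar moment about centroid: J = I_x + I_y = [12³/12 + 2×4×6²] + [12×0.8² + 2(4³/12 + 4×1.2²)] = 461.9 in³.
Direct shear f_v = P/L_w = 38.1 / 20 = 1.905 kip/in (vertical).
Torsion M = P·e = 38.1 × 5.5 = 209.55 kip·in.
Critical point at (x, y) = (3.2, 6) from centroid. f_tx = M·y/J = 2.722 kip/in; f_ty = M·x/J = 1.452 kip/in.
Resultant f_max = √[f_tx² + (f_v + f_ty)²] = √[2.722² + (1.905 + 1.452)²] = 4.322 kip/in.
Capacity per unit length: r_n/Ω = (1/2.0) × 0.6 × 70 × (0.707 × 0.25) = 3.712 kip/in.
4.322 > 3.712 → NOT adequate.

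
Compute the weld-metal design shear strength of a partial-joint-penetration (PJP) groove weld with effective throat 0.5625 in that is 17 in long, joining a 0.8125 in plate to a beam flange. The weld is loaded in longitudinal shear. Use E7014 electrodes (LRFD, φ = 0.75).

E70XX → F_EXX = 70 ksi.
Effective throat (given) t_e = 0.5625 in.
A_we = 0.5625 × 17 = 9.562 in².
F_nw = 0.6 F_EXX = 42 ksi.
φR_n = 0.75 × 42 × 9.562 = 301.2 kip.

φR_n ≈ 301 kip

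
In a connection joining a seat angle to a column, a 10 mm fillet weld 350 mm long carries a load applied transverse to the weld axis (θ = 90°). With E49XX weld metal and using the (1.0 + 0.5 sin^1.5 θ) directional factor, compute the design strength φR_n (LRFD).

φR_n ≈ 818 kN

E49XX → F_EXX = 490 MPa.
t_e = 0.707 × 10 = 7.07 mm; A_we = 7.07 × 350 = 2474 mm².
Directional factor: 1.0 + 0.5 sin^1.5(90°) = 1.5.
F_nw = 0.6 × 490 × 1.5 = 441 MPa.
φR_n = 0.75 × 441 × 2474 × 10⁻³ = 818.4 kN.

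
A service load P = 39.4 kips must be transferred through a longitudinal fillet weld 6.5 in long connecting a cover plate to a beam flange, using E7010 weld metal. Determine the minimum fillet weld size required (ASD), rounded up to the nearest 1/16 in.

E70XX → F_EXX = 70 ksi.
Total weld length L = 6.5 in.
Required throat t_e = P × Ω / (0.6 F_EXX × L) = 39.4 × 2.0 / (0.6 × 70 × 6.5) = 0.2886 in.
Required leg w = t_e / 0.707 = 0.4083 in → use 7/16 in.

w = 7/16 in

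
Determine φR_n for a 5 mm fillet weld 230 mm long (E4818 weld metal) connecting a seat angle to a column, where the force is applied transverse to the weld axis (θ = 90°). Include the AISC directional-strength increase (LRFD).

φR_n ≈ 263 kN

E48XX → F_EXX = 480 MPa.
t_e = 0.707 × 5 = 3.535 mm; A_we = 3.535 × 230 = 813 mm².
Directional factor: 1.0 + 0.5 sin^1.5(90°) = 1.5.
F_nw = 0.6 × 480 × 1.5 = 432 MPa.
φR_n = 0.75 × 432 × 813 × 10⁻³ = 263.4 kN.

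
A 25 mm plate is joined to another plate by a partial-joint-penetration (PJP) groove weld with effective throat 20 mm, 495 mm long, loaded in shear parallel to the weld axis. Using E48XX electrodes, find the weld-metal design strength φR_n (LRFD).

φR_n ≈ 2140 kN

E48XX → F_EXX = 480 MPa.
Effective throat (given) t_e = 20 mm.
A_we = 20 × 495 = 9900 mm².
F_nw = 0.6 F_EXX = 288 MPa.
φR_n = 0.75 × 288 × 9900 × 10⁻³ = 2138 kN.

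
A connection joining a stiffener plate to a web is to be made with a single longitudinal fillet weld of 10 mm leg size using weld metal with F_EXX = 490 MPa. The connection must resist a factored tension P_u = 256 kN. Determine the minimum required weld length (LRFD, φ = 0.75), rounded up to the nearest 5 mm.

L = 165 mm

Throat t_e = 0.707 × 10 = 7.07 mm.
φr_n = 0.75 × 0.6 × 490 × 7.07 × 10⁻³ = 1.559 kN/mm.
L_req = P_u / φr_n = 256 / 1.559 = 164.2 mm total.
Round up → use L = 165 mm.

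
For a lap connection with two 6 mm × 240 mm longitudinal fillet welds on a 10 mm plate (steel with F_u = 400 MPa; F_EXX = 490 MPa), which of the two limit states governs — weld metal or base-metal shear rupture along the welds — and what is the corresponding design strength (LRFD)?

φR_n ≈ 449 kN (weld metal governs)

t_e = 0.707 × 6 = 4.242 mm; L = 480 mm.
Weld metal: φR_n = 0.75 × 0.6 × 490 × 4.242 × 480 × 10⁻³ = 449 kN.
Base metal (shear rupture): φR_n = 0.75 × 0.6 × 400 × 10 × 480 × 10⁻³ = 864 kN.
Governing: weld metal.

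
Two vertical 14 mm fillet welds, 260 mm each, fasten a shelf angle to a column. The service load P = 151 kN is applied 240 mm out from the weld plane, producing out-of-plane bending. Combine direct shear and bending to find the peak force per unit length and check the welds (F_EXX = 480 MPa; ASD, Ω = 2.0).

f_max ≈ 1630 N/mm; NOT adequate

L_w = 2 × 260 = 520 mm; section modulus (unit throat) S = 2 × L²/6 = 22530 mm².
Direct shear f_v = P/L_w = 151×10³/520 = 290.4 N/mm.
Moment M = P × e = 151×10³ × 240 = 36240000 N·mm; bending f_b = M/S = 1608 N/mm.
f_max = √(f_v² + f_b²) = √(290.4² + 1608²) = 1634 N/mm.
r_n/Ω = (1/2.0) × 0.6 × 480 × (0.707 × 14) = 1425 N/mm → NOT adequate.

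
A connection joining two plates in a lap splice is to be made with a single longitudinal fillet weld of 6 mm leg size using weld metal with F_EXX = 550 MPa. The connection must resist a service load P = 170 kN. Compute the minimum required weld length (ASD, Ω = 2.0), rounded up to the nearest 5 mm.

Throat t_e = 0.707 × 6 = 4.242 mm.
r_n/Ω = (0.6 × 550 × 4.242) / 2.0 = 699.9 N/mm = 0.6999 kN/mm.
L_req = P / (r_n/Ω) = 170 / 0.6999 = 242.9 mm total.
Round up → use L = 245 mm.

L = 245 mm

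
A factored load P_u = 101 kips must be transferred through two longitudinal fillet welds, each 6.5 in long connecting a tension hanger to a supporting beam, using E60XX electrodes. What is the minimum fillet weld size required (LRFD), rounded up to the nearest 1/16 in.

E60XX → F_EXX = 60 ksi.
Total weld length L = 13 in.
Required throat t_e = P_u / (φ × 0.6 F_EXX × L) = 101 / (0.75 × 0.6 × 60 × 13) = 0.2877 in.
Required leg w = t_e / 0.707 = 0.407 in → use 7/16 in.

w = 7/16 in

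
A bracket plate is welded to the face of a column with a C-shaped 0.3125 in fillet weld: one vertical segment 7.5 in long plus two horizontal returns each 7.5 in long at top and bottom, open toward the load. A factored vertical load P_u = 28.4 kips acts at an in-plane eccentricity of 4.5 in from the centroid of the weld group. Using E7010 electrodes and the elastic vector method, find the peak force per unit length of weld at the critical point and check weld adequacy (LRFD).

f_max ≈ 3.17 kip/in; adequate

E70XX → F_EXX = 70 ksi.
Total weld length L_w = 22.5 in. Treat welds as unit-width lines.
Centroid: x̄ = 2×7.5×3.75 / 22.5 = 2.5 in from the vertical weld.
Polar moment about centroid: J = I_x + I_y = [7.5³/12 + 2×7.5×3.75²] + [7.5×2.5² + 2(7.5³/12 + 7.5×1.25²)] = 386.7 in³.
Direct shear f_v = P/L_w = 28.4 / 22.5 = 1.262 kip/in (vertical).
Torsion M = P·e = 28.4 × 4.5 = 127.8 kip·in.
Critical point at (x, y) = (5, 3.75) from centroid. f_tx = M·y/J = 1.239 kip/in; f_ty = M·x/J = 1.652 kip/in.
Resultant f_max = √[f_tx² + (f_v + f_ty)²] = √[1.239² + (1.262 + 1.652)²] = 3.167 kip/in.
Capacity per unit length: φr_n = 0.75 × 0.6 × 70 × (0.707 × 0.3125) = 6.96 kip/in.
3.167 ≤ 6.96 → adequate.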